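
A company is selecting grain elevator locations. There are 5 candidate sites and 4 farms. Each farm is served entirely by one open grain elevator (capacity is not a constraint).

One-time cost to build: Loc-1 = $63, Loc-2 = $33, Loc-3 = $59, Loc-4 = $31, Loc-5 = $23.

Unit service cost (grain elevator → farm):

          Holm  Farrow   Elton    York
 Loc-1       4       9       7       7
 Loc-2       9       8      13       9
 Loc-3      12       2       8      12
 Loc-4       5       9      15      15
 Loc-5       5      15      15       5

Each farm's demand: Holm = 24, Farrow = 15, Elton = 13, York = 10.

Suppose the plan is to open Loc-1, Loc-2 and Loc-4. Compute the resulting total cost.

Each farm is assigned to its cheapest site among the open ones.
{Loc-1, Loc-2, Loc-4}: Holm→Loc-1 4·24=96, Farrow→Loc-2 8·15=120, Elton→Loc-1 7·13=91, York→Loc-1 7·10=70. Service 377; fixed 127; total 504.

Total cost: 504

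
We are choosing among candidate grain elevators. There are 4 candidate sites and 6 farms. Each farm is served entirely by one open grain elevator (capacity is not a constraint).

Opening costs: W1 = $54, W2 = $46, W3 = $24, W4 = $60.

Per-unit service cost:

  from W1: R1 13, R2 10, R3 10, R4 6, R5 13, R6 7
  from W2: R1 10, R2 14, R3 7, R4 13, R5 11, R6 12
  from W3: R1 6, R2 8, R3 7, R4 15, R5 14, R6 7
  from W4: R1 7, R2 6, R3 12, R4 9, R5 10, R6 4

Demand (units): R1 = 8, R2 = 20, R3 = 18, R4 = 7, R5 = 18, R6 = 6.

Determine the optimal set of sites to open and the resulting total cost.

For any fixed open set, each farm goes to its cheapest open site; total = fixed + service.
{W3, W4}: R1→W3 6·8=48, R2→W4 6·20=120, R3→W3 7·18=126, R4→W4 9·7=63, R5→W4 10·18=180, R6→W4 4·6=24. Service 561; fixed 84; total 645.
{W2, W4}: R1→W4 7·8=56, R2→W4 6·20=120, R3→W2 7·18=126, R4→W4 9·7=63, R5→W4 10·18=180, R6→W4 4·6=24. Service 569; fixed 106; total 675.
{W1, W3, W4}: R1→W3 6·8=48, R2→W4 6·20=120, R3→W3 7·18=126, R4→W1 6·7=42, R5→W4 10·18=180, R6→W4 4·6=24. Service 540; fixed 138; total 678.
{W1, W2, W3, W4}: service 540 + fixed 184 = 724
No other subset beats 645.

Open W3 and W4; minimum total cost 645.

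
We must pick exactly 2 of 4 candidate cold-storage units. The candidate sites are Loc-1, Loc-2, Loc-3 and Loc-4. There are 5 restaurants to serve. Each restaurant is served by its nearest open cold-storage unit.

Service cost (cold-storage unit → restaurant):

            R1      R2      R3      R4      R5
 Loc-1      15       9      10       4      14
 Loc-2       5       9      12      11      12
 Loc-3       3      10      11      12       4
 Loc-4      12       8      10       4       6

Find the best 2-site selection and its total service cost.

With exactly 2 open, each restaurant uses its cheapest among the chosen.
{Loc-3, Loc-4}: R1→Loc-3 3, R2→Loc-4 8, R3→Loc-4 10, R4→Loc-4 4, R5→Loc-3 4. Service cost 29.
{Loc-1, Loc-3}: service cost 30
{Loc-2, Loc-4}: service cost 33
Among all 6 size-2 choices, {Loc-3, Loc-4} is lowest.

Choose Loc-3 and Loc-4; total service cost 29.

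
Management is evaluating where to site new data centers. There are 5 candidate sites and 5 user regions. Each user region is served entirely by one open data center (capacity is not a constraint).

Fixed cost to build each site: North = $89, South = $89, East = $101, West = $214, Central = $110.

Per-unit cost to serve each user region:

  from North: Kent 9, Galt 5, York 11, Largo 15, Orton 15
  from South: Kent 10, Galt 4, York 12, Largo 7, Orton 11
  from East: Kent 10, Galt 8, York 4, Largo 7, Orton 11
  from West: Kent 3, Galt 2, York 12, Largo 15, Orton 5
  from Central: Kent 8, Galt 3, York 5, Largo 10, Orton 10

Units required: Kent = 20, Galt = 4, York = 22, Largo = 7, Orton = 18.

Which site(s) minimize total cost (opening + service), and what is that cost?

For any fixed open set, each user region goes to its cheapest open site; total = fixed + service.
{East, West}: Kent→West 3·20=60, Galt→West 2·4=8, York→East 4·22=88, Largo→East 7·7=49, Orton→West 5·18=90. Service 295; fixed 315; total 610.
{Central}: Kent→Central 8·20=160, Galt→Central 3·4=12, York→Central 5·22=110, Largo→Central 10·7=70, Orton→Central 10·18=180. Service 532; fixed 110; total 642.
{West, Central}: service 338 + fixed 324 = 662
{North, South, East, West, Central}: service 295 + fixed 603 = 898
No other subset beats 610.

Open East and West; minimum total cost 610.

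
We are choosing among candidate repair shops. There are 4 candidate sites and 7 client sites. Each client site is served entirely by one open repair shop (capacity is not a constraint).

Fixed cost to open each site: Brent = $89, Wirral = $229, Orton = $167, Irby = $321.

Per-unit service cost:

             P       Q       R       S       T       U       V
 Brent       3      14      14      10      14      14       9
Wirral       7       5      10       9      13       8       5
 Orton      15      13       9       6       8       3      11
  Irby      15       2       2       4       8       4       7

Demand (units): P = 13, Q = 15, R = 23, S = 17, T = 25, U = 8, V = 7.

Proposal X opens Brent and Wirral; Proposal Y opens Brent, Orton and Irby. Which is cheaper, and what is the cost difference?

Proposal Y is cheaper by 206.

Proposal X: {Brent, Wirral}: P→Brent 3·13=39, Q→Wirral 5·15=75, R→Wirral 10·23=230, S→Wirral 9·17=153, T→Wirral 13·25=325, U→Wirral 8·8=64, V→Wirral 5·7=35. Service 921; fixed 318; total 1239.
Proposal Y: {Brent, Orton, Irby}: P→Brent 3·13=39, Q→Irby 2·15=30, R→Irby 2·23=46, S→Irby 4·17=68, T→Orton 8·25=200, U→Orton 3·8=24, V→Irby 7·7=49. Service 456; fixed 577; total 1033.
Difference: |1239 − 1033| = 206.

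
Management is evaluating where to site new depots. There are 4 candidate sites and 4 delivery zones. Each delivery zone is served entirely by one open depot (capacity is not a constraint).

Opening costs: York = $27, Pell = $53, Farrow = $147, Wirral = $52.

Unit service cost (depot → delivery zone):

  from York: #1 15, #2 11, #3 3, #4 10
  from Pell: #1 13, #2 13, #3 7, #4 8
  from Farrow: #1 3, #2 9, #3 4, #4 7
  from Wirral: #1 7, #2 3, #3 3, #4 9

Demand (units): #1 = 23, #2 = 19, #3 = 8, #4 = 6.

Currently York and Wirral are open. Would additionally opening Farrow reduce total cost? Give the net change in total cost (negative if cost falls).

No — net change +43 (cost rises by 43).

Current service cost with {York, Wirral}: 296.
Adding Farrow: each delivery zone re-picks its cheapest; new service cost 192, saving 104.
Extra fixed cost: 147. Net change = 147 − 104 = 43.
(Totals: 375 → 418.)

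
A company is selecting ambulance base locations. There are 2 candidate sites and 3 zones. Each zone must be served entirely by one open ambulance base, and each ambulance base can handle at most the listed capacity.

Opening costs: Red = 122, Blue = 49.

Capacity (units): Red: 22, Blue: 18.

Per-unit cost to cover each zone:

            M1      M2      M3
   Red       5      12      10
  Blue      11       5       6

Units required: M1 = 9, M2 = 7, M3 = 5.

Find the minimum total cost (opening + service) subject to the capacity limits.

Minimum total cost: 281

Open {Red, Blue}: M1→Red 5·9=45, M2→Blue 5·7=35, M3→Blue 6·5=30.
Loads: Red carries 9/22, Blue carries 12/18. Service 110; fixed 171; total 281.
Next best feasible plan costs 301.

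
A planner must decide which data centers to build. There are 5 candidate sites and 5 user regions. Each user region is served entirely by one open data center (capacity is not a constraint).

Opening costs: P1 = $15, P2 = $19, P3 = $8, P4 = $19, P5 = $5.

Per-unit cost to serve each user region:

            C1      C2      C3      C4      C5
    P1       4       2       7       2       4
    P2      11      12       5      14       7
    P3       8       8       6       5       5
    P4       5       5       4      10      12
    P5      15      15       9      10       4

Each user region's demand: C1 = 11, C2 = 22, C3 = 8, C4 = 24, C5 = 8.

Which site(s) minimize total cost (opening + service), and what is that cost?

Open P1 and P4; minimum total cost 234.

For any fixed open set, each user region goes to its cheapest open site; total = fixed + service.
{P1, P4}: C1→P1 4·11=44, C2→P1 2·22=44, C3→P4 4·8=32, C4→P1 2·24=48, C5→P1 4·8=32. Service 200; fixed 34; total 234.
{P1}: service 224 + fixed 15 = 239
{P1, P3}: service 216 + fixed 23 = 239
{P1, P2, P3, P4, P5}: service 200 + fixed 66 = 266
No other subset beats 234.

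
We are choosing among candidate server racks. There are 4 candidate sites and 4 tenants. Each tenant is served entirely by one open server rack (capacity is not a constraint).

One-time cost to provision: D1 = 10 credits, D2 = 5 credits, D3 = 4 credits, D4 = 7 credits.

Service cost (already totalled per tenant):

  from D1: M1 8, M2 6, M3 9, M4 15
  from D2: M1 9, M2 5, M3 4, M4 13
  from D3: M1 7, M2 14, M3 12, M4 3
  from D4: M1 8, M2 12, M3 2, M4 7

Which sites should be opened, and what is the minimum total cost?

Open D2 and D3; minimum total cost 28.

For any fixed open set, each tenant goes to its cheapest open site; total = fixed + service.
{D2, D3}: M1→D3 7, M2→D2 5, M3→D2 4, M4→D3 3. Service 19; fixed 9; total 28.
{D2, D3, D4}: M1→D3 7, M2→D2 5, M3→D4 2, M4→D3 3. Service 17; fixed 16; total 33.
{D2, D4}: service 22 + fixed 12 = 34
{D1, D2, D3, D4}: M1→D3 7, M2→D2 5, M3→D4 2, M4→D3 3. Service 17; fixed 26; total 43.
No other subset beats 28.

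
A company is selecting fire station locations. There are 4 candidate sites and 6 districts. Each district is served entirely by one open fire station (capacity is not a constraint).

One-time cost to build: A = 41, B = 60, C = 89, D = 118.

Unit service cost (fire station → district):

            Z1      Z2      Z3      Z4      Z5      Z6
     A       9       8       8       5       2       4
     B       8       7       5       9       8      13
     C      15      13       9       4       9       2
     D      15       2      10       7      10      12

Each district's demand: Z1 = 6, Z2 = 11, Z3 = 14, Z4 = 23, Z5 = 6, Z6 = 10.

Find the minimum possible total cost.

For any fixed open set, each district goes to its cheapest open site; total = fixed + service.
{A}: Z1→A 9·6=54, Z2→A 8·11=88, Z3→A 8·14=112, Z4→A 5·23=115, Z5→A 2·6=12, Z6→A 4·10=40. Service 421; fixed 41; total 462.
{A, B}: service 362 + fixed 101 = 463
{B, C}: service 355 + fixed 149 = 504
{A, B, C, D}: service 264 + fixed 308 = 572
No other subset beats 462.

Minimum total cost: 462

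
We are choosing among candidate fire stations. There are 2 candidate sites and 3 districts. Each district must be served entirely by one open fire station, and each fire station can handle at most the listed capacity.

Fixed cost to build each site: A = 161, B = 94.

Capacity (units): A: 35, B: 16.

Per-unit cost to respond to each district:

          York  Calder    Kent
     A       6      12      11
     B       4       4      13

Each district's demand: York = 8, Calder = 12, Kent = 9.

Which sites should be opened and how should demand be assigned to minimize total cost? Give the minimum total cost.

Minimum total cost: 450

Open {A, B}: York→A 6·8=48, Calder→B 4·12=48, Kent→A 11·9=99.
Loads: A carries 17/35, B carries 12/16. Service 195; fixed 255; total 450.
Next best feasible plan costs 452.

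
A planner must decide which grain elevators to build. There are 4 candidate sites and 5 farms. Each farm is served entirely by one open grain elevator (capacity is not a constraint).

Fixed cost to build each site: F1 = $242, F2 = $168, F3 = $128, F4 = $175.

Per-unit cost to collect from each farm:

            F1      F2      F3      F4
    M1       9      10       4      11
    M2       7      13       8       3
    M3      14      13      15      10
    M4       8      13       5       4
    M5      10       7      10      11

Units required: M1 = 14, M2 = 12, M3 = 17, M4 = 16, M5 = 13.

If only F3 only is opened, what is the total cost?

Total cost: 745

Each farm is assigned to its cheapest site among the open ones.
{F3}: M1→F3 4·14=56, M2→F3 8·12=96, M3→F3 15·17=255, M4→F3 5·16=80, M5→F3 10·13=130. Service 617; fixed 128; total 745.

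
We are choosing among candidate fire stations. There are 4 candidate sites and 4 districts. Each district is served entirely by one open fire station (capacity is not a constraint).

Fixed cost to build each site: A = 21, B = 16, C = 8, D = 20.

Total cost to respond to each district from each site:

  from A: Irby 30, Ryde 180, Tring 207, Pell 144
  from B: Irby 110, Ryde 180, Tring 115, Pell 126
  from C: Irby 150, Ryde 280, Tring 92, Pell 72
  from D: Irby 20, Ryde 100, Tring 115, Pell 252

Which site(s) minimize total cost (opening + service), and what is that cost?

For any fixed open set, each district goes to its cheapest open site; total = fixed + service.
{C, D}: Irby→D 20, Ryde→D 100, Tring→C 92, Pell→C 72. Service 284; fixed 28; total 312.
{B, C, D}: Irby→D 20, Ryde→D 100, Tring→C 92, Pell→C 72. Service 284; fixed 44; total 328.
{A, C, D}: Irby→D 20, Ryde→D 100, Tring→C 92, Pell→C 72. Service 284; fixed 49; total 333.
{A, B, C, D}: Irby→D 20, Ryde→D 100, Tring→C 92, Pell→C 72. Service 284; fixed 65; total 349.
No other subset beats 312.

Open C and D; minimum total cost 312.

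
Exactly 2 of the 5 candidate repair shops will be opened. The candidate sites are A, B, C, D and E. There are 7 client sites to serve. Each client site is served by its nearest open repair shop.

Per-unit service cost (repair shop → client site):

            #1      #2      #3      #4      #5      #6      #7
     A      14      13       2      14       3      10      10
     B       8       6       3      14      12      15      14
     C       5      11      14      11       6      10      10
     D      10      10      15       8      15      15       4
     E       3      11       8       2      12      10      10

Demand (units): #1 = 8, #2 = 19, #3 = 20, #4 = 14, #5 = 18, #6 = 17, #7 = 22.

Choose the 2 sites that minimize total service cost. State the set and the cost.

Choose A and D; total service cost 734.

With exactly 2 open, each client site uses its cheapest among the chosen.
{A, D}: #1→D 10·8=80, #2→D 10·19=190, #3→A 2·20=40, #4→D 8·14=112, #5→A 3·18=54, #6→A 10·17=170, #7→D 4·22=88. Service cost 734.
{A, E}: service cost 745
{B, E}: service cost 832
Among all 10 size-2 choices, {A, D} is lowest.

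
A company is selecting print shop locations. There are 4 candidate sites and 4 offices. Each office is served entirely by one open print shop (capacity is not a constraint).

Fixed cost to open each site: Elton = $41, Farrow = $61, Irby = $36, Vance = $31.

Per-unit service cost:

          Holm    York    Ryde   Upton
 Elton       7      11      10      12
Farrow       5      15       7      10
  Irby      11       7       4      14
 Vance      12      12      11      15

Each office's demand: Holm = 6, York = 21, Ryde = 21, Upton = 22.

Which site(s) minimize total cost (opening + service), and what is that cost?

For any fixed open set, each office goes to its cheapest open site; total = fixed + service.
{Farrow, Irby}: Holm→Farrow 5·6=30, York→Irby 7·21=147, Ryde→Irby 4·21=84, Upton→Farrow 10·22=220. Service 481; fixed 97; total 578.
{Farrow, Irby, Vance}: Holm→Farrow 5·6=30, York→Irby 7·21=147, Ryde→Irby 4·21=84, Upton→Farrow 10·22=220. Service 481; fixed 128; total 609.
{Elton, Irby}: Holm→Elton 7·6=42, York→Irby 7·21=147, Ryde→Irby 4·21=84, Upton→Elton 12·22=264. Service 537; fixed 77; total 614.
{Elton, Farrow, Irby, Vance}: service 481 + fixed 169 = 650
No other subset beats 578.

Open Farrow and Irby; minimum total cost 578.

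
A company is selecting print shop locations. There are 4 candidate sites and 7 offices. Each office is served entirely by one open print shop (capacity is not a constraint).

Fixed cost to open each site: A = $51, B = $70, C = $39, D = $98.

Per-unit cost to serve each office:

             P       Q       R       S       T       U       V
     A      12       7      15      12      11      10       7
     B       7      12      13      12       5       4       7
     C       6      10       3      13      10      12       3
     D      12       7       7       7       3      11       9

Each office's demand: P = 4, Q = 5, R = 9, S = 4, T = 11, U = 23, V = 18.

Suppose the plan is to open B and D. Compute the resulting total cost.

Total cost: 573

Each office is assigned to its cheapest site among the open ones.
{B, D}: P→B 7·4=28, Q→D 7·5=35, R→D 7·9=63, S→D 7·4=28, T→D 3·11=33, U→B 4·23=92, V→B 7·18=126. Service 405; fixed 168; total 573.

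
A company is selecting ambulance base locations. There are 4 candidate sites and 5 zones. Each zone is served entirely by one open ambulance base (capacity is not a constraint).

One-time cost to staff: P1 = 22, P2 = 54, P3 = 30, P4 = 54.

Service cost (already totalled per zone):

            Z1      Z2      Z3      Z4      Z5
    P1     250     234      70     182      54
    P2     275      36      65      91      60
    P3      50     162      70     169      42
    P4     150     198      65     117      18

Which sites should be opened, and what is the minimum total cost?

For any fixed open set, each zone goes to its cheapest open site; total = fixed + service.
{P2, P3}: Z1→P3 50, Z2→P2 36, Z3→P2 65, Z4→P2 91, Z5→P3 42. Service 284; fixed 84; total 368.
{P1, P2, P3}: Z1→P3 50, Z2→P2 36, Z3→P2 65, Z4→P2 91, Z5→P3 42. Service 284; fixed 106; total 390.
{P2, P3, P4}: service 260 + fixed 138 = 398
{P1, P2, P3, P4}: Z1→P3 50, Z2→P2 36, Z3→P2 65, Z4→P2 91, Z5→P4 18. Service 260; fixed 160; total 420.
No other subset beats 368.

Open P2 and P3; minimum total cost 368.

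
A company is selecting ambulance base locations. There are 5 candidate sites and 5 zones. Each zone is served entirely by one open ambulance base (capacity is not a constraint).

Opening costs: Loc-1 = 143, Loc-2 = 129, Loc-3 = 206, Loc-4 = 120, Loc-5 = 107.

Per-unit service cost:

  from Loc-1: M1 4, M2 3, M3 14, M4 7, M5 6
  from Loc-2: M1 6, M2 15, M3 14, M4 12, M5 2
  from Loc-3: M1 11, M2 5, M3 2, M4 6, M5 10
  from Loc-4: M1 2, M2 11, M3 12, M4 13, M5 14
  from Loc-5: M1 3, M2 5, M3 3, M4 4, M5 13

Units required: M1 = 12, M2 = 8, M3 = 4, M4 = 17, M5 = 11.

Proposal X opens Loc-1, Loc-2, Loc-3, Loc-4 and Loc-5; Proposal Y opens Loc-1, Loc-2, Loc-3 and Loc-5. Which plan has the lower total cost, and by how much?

Proposal X: {Loc-1, Loc-2, Loc-3, Loc-4, Loc-5}: M1→Loc-4 2·12=24, M2→Loc-1 3·8=24, M3→Loc-3 2·4=8, M4→Loc-5 4·17=68, M5→Loc-2 2·11=22. Service 146; fixed 705; total 851.
Proposal Y: {Loc-1, Loc-2, Loc-3, Loc-5}: M1→Loc-5 3·12=36, M2→Loc-1 3·8=24, M3→Loc-3 2·4=8, M4→Loc-5 4·17=68, M5→Loc-2 2·11=22. Service 158; fixed 585; total 743.
Difference: |851 − 743| = 108.

Proposal Y is cheaper by 108.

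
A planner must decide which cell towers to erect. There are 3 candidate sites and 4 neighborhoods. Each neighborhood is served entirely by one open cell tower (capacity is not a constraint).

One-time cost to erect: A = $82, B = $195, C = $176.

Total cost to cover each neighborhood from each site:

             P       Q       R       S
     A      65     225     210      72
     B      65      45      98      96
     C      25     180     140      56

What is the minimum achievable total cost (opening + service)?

For any fixed open set, each neighborhood goes to its cheapest open site; total = fixed + service.
{B}: P→B 65, Q→B 45, R→B 98, S→B 96. Service 304; fixed 195; total 499.
{A, B}: P→A 65, Q→B 45, R→B 98, S→A 72. Service 280; fixed 277; total 557.
{C}: service 401 + fixed 176 = 577
{A, B, C}: service 224 + fixed 453 = 677
No other subset beats 499.

Minimum total cost: 499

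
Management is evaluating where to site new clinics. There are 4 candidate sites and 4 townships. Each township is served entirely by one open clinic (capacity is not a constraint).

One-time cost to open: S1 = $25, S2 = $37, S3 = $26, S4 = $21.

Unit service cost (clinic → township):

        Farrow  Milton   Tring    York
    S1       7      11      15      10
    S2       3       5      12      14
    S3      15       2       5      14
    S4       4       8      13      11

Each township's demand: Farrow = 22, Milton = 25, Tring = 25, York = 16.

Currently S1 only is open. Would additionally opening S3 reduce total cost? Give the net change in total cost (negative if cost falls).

Yes — net change −449 (cost falls by 449).

Current service cost with {S1}: 964.
Adding S3: each township re-picks its cheapest; new service cost 489, saving 475.
Extra fixed cost: 26. Net change = 26 − 475 = -449.
(Totals: 989 → 540.)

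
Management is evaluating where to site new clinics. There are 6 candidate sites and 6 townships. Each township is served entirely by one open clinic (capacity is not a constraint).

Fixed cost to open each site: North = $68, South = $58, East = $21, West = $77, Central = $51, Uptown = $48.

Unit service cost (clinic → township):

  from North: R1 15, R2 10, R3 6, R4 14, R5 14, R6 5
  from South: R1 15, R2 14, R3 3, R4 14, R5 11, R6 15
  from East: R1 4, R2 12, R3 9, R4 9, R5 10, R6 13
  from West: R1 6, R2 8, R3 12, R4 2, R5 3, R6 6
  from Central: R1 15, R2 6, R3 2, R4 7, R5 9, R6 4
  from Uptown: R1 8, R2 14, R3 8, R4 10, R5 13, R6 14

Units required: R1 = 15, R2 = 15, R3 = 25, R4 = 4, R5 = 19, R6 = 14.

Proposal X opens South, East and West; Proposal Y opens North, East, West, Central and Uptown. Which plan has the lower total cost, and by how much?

Proposal X: {South, East, West}: R1→East 4·15=60, R2→West 8·15=120, R3→South 3·25=75, R4→West 2·4=8, R5→West 3·19=57, R6→West 6·14=84. Service 404; fixed 156; total 560.
Proposal Y: {North, East, West, Central, Uptown}: R1→East 4·15=60, R2→Central 6·15=90, R3→Central 2·25=50, R4→West 2·4=8, R5→West 3·19=57, R6→Central 4·14=56. Service 321; fixed 265; total 586.
Difference: |560 − 586| = 26.

Proposal X is cheaper by 26.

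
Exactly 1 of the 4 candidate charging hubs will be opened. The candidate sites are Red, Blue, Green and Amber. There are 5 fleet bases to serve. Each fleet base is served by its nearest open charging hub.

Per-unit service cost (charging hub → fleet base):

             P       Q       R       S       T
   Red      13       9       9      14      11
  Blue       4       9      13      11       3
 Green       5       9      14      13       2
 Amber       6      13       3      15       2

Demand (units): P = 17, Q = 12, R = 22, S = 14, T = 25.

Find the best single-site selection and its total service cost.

With exactly 1 open, each fleet base uses its cheapest among the chosen.
{Amber}: P→Amber 6·17=102, Q→Amber 13·12=156, R→Amber 3·22=66, S→Amber 15·14=210, T→Amber 2·25=50. Service cost 584.
{Blue}: service cost 691
{Green}: service cost 733
Among all 4 size-1 choices, {Amber} is lowest.

Choose Amber only; total service cost 584.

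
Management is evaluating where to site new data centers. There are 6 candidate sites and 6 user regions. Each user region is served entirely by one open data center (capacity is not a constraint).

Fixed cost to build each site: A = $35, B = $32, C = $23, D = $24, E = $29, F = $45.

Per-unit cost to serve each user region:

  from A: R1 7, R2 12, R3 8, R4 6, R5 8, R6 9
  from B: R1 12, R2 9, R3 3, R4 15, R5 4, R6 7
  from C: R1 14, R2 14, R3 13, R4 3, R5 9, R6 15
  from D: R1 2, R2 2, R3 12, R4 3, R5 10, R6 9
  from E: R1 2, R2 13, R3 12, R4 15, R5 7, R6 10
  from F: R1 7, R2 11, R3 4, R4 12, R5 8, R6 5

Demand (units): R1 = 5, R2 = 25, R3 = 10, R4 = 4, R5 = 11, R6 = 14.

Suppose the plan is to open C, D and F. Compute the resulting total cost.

Each user region is assigned to its cheapest site among the open ones.
{C, D, F}: R1→D 2·5=10, R2→D 2·25=50, R3→F 4·10=40, R4→C 3·4=12, R5→F 8·11=88, R6→F 5·14=70. Service 270; fixed 92; total 362.

Total cost: 362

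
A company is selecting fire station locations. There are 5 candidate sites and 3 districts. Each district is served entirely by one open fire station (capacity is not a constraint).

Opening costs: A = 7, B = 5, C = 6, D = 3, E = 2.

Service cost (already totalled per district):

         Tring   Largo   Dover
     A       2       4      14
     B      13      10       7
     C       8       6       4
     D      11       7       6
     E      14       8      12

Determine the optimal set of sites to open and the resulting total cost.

For any fixed open set, each district goes to its cheapest open site; total = fixed + service.
{A, D}: Tring→A 2, Largo→A 4, Dover→D 6. Service 12; fixed 10; total 22.
{A, C}: Tring→A 2, Largo→A 4, Dover→C 4. Service 10; fixed 13; total 23.
{A, D, E}: service 12 + fixed 12 = 24
{A, B, C, D, E}: Tring→A 2, Largo→A 4, Dover→C 4. Service 10; fixed 23; total 33.
No other subset beats 22.

Open A and D; minimum total cost 22.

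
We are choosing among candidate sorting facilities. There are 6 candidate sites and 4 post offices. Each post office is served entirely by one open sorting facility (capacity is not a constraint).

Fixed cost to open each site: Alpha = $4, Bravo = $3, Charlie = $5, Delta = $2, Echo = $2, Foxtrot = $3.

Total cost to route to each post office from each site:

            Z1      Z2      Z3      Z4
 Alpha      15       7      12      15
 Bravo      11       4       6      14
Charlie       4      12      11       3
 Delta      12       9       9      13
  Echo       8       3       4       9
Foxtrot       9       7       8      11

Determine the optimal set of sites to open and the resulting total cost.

For any fixed open set, each post office goes to its cheapest open site; total = fixed + service.
{Charlie, Echo}: Z1→Charlie 4, Z2→Echo 3, Z3→Echo 4, Z4→Charlie 3. Service 14; fixed 7; total 21.
{Charlie, Delta, Echo}: Z1→Charlie 4, Z2→Echo 3, Z3→Echo 4, Z4→Charlie 3. Service 14; fixed 9; total 23.
{Bravo, Charlie, Echo}: Z1→Charlie 4, Z2→Echo 3, Z3→Echo 4, Z4→Charlie 3. Service 14; fixed 10; total 24.
{Alpha, Bravo, Charlie, Delta, Echo, Foxtrot}: service 14 + fixed 19 = 33
No other subset beats 21.

Open Charlie and Echo; minimum total cost 21.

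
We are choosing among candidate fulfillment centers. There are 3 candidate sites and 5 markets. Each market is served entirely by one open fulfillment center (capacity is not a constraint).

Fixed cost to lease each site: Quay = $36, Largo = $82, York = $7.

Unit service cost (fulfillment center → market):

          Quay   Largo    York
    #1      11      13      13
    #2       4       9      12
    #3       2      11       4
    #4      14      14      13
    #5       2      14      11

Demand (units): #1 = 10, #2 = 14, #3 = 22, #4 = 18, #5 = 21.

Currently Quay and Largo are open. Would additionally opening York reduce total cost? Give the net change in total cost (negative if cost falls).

Yes — net change −11 (cost falls by 11).

Current service cost with {Quay, Largo}: 504.
Adding York: each market re-picks its cheapest; new service cost 486, saving 18.
Extra fixed cost: 7. Net change = 7 − 18 = -11.
(Totals: 622 → 611.)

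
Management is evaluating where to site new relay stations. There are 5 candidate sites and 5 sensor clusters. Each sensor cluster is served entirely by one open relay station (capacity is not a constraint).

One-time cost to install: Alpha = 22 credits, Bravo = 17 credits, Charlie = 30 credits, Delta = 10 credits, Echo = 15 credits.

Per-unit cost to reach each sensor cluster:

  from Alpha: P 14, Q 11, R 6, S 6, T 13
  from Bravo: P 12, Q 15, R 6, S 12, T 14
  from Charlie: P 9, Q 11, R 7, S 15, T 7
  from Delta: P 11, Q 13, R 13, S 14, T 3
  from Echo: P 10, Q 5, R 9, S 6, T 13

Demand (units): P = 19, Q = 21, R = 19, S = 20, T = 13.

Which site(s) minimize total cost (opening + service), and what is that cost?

Open Bravo, Delta and Echo; minimum total cost 610.

For any fixed open set, each sensor cluster goes to its cheapest open site; total = fixed + service.
{Bravo, Delta, Echo}: P→Echo 10·19=190, Q→Echo 5·21=105, R→Bravo 6·19=114, S→Echo 6·20=120, T→Delta 3·13=39. Service 568; fixed 42; total 610.
{Alpha, Delta, Echo}: service 568 + fixed 47 = 615
{Bravo, Charlie, Delta, Echo}: service 549 + fixed 72 = 621
{Alpha, Bravo, Charlie, Delta, Echo}: service 549 + fixed 94 = 643
No other subset beats 610.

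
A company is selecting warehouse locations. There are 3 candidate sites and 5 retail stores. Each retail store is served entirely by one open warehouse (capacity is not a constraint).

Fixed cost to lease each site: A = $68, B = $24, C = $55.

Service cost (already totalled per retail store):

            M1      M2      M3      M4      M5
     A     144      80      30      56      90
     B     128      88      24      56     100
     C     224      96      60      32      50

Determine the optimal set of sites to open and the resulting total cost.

For any fixed open set, each retail store goes to its cheapest open site; total = fixed + service.
{B, C}: M1→B 128, M2→B 88, M3→B 24, M4→C 32, M5→C 50. Service 322; fixed 79; total 401.
{B}: M1→B 128, M2→B 88, M3→B 24, M4→B 56, M5→B 100. Service 396; fixed 24; total 420.
{A, C}: M1→A 144, M2→A 80, M3→A 30, M4→C 32, M5→C 50. Service 336; fixed 123; total 459.
{A, B, C}: service 314 + fixed 147 = 461
No other subset beats 401.

Open B and C; minimum total cost 401.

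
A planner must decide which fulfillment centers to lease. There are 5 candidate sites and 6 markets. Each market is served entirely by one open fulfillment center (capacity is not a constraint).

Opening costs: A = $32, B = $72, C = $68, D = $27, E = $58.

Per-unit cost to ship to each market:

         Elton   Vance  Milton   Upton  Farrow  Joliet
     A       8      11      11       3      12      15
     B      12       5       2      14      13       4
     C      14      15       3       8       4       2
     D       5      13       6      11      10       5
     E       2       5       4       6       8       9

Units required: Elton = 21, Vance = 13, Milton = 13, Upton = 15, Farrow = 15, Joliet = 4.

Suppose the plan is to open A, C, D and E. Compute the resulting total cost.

Total cost: 444

Each market is assigned to its cheapest site among the open ones.
{A, C, D, E}: Elton→E 2·21=42, Vance→E 5·13=65, Milton→C 3·13=39, Upton→A 3·15=45, Farrow→C 4·15=60, Joliet→C 2·4=8. Service 259; fixed 185; total 444.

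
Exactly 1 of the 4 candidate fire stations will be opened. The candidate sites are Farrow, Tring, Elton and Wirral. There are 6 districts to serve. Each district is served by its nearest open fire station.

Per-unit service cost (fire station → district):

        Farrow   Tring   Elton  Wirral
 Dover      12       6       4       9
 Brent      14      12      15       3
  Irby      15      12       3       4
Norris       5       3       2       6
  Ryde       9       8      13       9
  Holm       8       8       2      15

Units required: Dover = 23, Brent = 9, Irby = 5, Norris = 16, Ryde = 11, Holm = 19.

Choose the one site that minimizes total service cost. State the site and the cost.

Choose Elton only; total service cost 455.

With exactly 1 open, each district uses its cheapest among the chosen.
{Elton}: Dover→Elton 4·23=92, Brent→Elton 15·9=135, Irby→Elton 3·5=15, Norris→Elton 2·16=32, Ryde→Elton 13·11=143, Holm→Elton 2·19=38. Service cost 455.
{Tring}: service cost 594
{Wirral}: service cost 734
Among all 4 size-1 choices, {Elton} is lowest.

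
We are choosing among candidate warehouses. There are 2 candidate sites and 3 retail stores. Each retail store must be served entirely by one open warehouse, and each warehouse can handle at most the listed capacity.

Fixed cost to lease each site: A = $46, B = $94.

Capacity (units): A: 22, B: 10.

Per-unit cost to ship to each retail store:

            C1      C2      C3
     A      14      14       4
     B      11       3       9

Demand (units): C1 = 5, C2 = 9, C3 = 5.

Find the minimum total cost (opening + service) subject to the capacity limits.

Minimum total cost: 257

Open {A, B}: C1→A 14·5=70, C2→B 3·9=27, C3→A 4·5=20.
Loads: A carries 10/22, B carries 9/10. Service 117; fixed 140; total 257.
Next best feasible plan costs 262.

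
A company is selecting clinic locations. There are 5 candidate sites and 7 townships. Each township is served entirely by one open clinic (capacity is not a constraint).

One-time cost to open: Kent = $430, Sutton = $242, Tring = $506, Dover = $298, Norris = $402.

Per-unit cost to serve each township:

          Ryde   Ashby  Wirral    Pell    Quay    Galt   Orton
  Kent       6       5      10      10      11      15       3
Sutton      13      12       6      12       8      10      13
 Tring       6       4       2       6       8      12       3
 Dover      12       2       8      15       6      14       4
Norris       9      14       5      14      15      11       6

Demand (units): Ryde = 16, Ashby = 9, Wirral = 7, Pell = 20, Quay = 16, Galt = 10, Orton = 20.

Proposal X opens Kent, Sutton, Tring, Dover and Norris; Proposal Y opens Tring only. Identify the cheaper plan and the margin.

Proposal Y is cheaper by 1302.

Proposal X: {Kent, Sutton, Tring, Dover, Norris}: Ryde→Kent 6·16=96, Ashby→Dover 2·9=18, Wirral→Tring 2·7=14, Pell→Tring 6·20=120, Quay→Dover 6·16=96, Galt→Sutton 10·10=100, Orton→Kent 3·20=60. Service 504; fixed 1878; total 2382.
Proposal Y: {Tring}: Ryde→Tring 6·16=96, Ashby→Tring 4·9=36, Wirral→Tring 2·7=14, Pell→Tring 6·20=120, Quay→Tring 8·16=128, Galt→Tring 12·10=120, Orton→Tring 3·20=60. Service 574; fixed 506; total 1080.
Difference: |2382 − 1080| = 1302.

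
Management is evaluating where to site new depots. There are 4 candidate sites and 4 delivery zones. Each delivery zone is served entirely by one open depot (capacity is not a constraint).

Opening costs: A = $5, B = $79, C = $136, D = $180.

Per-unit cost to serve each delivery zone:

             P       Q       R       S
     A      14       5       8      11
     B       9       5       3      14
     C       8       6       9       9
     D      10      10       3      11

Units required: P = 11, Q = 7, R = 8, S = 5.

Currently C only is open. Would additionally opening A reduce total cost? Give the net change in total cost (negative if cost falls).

Yes — net change −10 (cost falls by 10).

Current service cost with {C}: 247.
Adding A: each delivery zone re-picks its cheapest; new service cost 232, saving 15.
Extra fixed cost: 5. Net change = 5 − 15 = -10.
(Totals: 383 → 373.)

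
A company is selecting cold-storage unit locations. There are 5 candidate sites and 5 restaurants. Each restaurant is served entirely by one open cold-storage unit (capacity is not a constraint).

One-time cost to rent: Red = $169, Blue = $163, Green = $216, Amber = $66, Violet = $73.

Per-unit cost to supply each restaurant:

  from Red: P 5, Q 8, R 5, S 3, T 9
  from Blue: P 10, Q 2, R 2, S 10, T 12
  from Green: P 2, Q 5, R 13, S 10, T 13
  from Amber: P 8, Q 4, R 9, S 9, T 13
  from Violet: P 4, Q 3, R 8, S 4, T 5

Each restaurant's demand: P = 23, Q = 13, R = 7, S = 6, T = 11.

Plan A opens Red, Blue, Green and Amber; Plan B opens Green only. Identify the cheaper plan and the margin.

Plan A: {Red, Blue, Green, Amber}: P→Green 2·23=46, Q→Blue 2·13=26, R→Blue 2·7=14, S→Red 3·6=18, T→Red 9·11=99. Service 203; fixed 614; total 817.
Plan B: {Green}: P→Green 2·23=46, Q→Green 5·13=65, R→Green 13·7=91, S→Green 10·6=60, T→Green 13·11=143. Service 405; fixed 216; total 621.
Difference: |817 − 621| = 196.

Plan B is cheaper by 196.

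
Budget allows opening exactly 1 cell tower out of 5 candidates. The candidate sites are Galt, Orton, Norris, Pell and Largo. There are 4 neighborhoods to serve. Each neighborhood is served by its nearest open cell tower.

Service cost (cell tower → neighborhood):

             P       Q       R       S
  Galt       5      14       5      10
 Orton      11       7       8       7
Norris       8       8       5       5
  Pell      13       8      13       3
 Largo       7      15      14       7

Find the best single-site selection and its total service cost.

Choose Norris only; total service cost 26.

With exactly 1 open, each neighborhood uses its cheapest among the chosen.
{Norris}: P→Norris 8, Q→Norris 8, R→Norris 5, S→Norris 5. Service cost 26.
{Orton}: service cost 33
{Galt}: service cost 34
Among all 5 size-1 choices, {Norris} is lowest.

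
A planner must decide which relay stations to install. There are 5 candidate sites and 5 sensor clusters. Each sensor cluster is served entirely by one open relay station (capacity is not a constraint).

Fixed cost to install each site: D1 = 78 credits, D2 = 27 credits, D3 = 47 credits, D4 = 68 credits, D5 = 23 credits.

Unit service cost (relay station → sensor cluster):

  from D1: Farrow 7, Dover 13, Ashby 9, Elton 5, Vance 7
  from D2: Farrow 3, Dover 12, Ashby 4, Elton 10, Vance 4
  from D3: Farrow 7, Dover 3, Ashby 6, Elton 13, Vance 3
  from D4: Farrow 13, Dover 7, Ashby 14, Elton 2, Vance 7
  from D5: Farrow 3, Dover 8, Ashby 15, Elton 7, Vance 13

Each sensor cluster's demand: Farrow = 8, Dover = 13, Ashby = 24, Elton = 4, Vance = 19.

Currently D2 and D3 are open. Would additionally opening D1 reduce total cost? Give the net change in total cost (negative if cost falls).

Current service cost with {D2, D3}: 256.
Adding D1: each sensor cluster re-picks its cheapest; new service cost 236, saving 20.
Extra fixed cost: 78. Net change = 78 − 20 = 58.
(Totals: 330 → 388.)

No — net change +58 (cost rises by 58).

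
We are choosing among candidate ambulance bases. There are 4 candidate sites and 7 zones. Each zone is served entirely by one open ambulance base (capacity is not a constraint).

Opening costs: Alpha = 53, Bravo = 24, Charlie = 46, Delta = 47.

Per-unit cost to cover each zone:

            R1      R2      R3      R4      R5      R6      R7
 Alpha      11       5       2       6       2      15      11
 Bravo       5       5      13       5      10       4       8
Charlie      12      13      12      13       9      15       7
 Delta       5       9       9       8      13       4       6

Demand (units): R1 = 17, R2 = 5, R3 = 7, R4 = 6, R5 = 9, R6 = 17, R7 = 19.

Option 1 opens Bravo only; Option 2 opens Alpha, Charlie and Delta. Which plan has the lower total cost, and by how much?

Option 1: {Bravo}: R1→Bravo 5·17=85, R2→Bravo 5·5=25, R3→Bravo 13·7=91, R4→Bravo 5·6=30, R5→Bravo 10·9=90, R6→Bravo 4·17=68, R7→Bravo 8·19=152. Service 541; fixed 24; total 565.
Option 2: {Alpha, Charlie, Delta}: R1→Delta 5·17=85, R2→Alpha 5·5=25, R3→Alpha 2·7=14, R4→Alpha 6·6=36, R5→Alpha 2·9=18, R6→Delta 4·17=68, R7→Delta 6·19=114. Service 360; fixed 146; total 506.
Difference: |565 − 506| = 59.

Option 2 is cheaper by 59.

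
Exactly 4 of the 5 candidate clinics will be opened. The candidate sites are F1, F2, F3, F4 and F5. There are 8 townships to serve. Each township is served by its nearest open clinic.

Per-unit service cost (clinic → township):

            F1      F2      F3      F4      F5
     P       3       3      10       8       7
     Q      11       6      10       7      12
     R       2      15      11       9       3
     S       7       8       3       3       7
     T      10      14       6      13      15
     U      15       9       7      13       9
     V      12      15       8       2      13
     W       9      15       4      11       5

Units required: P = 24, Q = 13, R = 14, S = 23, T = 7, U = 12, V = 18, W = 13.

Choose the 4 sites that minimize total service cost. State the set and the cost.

With exactly 4 open, each township uses its cheapest among the chosen.
{F1, F2, F3, F4}: P→F1 3·24=72, Q→F2 6·13=78, R→F1 2·14=28, S→F3 3·23=69, T→F3 6·7=42, U→F3 7·12=84, V→F4 2·18=36, W→F3 4·13=52. Service cost 461.
{F1, F3, F4, F5}: service cost 474
{F2, F3, F4, F5}: service cost 475
Among all 5 size-4 choices, {F1, F2, F3, F4} is lowest.

Choose F1, F2, F3 and F4; total service cost 461.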